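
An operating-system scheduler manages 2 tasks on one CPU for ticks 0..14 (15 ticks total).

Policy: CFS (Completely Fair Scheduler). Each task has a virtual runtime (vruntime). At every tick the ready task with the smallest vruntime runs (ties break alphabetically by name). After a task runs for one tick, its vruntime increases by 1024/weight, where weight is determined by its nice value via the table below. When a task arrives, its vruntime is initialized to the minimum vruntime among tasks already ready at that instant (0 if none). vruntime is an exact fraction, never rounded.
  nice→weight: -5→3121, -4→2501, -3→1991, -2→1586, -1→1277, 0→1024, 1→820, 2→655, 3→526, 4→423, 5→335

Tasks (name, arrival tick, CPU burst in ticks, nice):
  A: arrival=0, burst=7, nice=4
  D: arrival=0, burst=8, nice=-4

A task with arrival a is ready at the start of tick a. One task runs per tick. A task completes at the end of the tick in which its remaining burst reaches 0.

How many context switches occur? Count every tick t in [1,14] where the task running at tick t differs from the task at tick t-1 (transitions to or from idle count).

context switches = 4

t=0: vr[A=0 D=0] → run A
t=1: vr[A=1024/423 D=0] → run D
t=2: vr[A=1024/423 D=1024/2501] → run D
t=3: vr[A=1024/423 D=2048/2501] → run D
t=4: vr[A=1024/423 D=3072/2501] → run D
t=5: vr[A=1024/423 D=4096/2501] → run D
t=6: vr[A=1024/423 D=5120/2501] → run D
t=7: vr[A=1024/423 D=6144/2501] → run A
t=8: vr[A=2048/423 D=6144/2501] → run D
t=9: vr[A=2048/423 D=7168/2501] → run D
t=10: vr[A=2048/423] → run A
t=11: vr[A=1024/141] → run A
t=12: vr[A=4096/423] → run A
t=13: vr[A=5120/423] → run A
t=14: vr[A=2048/141] → run A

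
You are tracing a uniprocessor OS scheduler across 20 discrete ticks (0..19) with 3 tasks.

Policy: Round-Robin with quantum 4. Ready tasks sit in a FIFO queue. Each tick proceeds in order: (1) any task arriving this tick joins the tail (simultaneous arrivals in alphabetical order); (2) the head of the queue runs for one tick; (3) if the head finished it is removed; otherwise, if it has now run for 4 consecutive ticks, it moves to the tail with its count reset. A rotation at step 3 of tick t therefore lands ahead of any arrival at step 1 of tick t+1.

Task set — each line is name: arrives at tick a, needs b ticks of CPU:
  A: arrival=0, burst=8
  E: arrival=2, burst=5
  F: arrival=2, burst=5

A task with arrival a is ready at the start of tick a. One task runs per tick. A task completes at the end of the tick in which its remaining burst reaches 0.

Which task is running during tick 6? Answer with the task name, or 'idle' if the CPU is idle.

t=0: queue=[A] q_used=0 → run A
t=1: queue=[A] q_used=1 → run A
t=2: queue=[A,E,F] q_used=2 → run A
t=3: queue=[A,E,F] q_used=3 → run A
t=4: queue=[E,F,A] q_used=0 → run E
t=5: queue=[E,F,A] q_used=1 → run E
t=6: queue=[E,F,A] q_used=2 → run E
t=7: queue=[E,F,A] q_used=3 → run E
t=8: queue=[F,A,E] q_used=0 → run F
t=9: queue=[F,A,E] q_used=1 → run F
t=10: queue=[F,A,E] q_used=2 → run F
t=11: queue=[F,A,E] q_used=3 → run F
t=12: queue=[A,E,F] q_used=0 → run A
t=13: queue=[A,E,F] q_used=1 → run A
t=14: queue=[A,E,F] q_used=2 → run A
t=15: queue=[A,E,F] q_used=3 → run A
t=16: queue=[E,F] q_used=0 → run E
t=17: queue=[F] q_used=0 → run F
t=18: (idle)
t=19: (idle)

running at tick 6 = E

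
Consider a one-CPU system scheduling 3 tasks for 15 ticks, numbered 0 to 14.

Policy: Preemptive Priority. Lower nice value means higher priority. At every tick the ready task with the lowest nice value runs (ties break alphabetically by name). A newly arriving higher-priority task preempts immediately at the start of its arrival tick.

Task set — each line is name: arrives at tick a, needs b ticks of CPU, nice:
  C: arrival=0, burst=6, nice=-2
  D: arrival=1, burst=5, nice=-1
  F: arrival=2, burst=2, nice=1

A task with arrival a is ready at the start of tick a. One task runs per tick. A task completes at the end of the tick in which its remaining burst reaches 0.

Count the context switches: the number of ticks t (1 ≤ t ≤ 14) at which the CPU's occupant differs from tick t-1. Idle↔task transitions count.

context switches = 3

t=0: ready={C} → run C
t=1: ready={C,D} → run C
t=2: ready={C,D,F} → run C
t=3: ready={C,D,F} → run C
t=4: ready={C,D,F} → run C
t=5: ready={C,D,F} → run C
t=6: ready={D,F} → run D
t=7: ready={D,F} → run D
t=8: ready={D,F} → run D
t=9: ready={D,F} → run D
t=10: ready={D,F} → run D
t=11: ready={F} → run F
t=12: ready={F} → run F
t=13: (idle)
t=14: (idle)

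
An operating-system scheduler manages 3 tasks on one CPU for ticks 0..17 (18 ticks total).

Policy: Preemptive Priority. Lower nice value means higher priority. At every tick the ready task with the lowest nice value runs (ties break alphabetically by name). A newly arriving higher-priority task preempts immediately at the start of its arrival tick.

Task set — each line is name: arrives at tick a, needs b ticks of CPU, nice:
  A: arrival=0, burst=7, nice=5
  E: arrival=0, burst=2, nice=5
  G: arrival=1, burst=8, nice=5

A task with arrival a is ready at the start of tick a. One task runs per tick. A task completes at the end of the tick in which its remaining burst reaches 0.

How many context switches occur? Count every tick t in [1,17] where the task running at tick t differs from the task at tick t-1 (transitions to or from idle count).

t=0: ready={A,E} → run A
t=1: ready={A,E,G} → run A
t=2: ready={A,E,G} → run A
t=3: ready={A,E,G} → run A
t=4: ready={A,E,G} → run A
t=5: ready={A,E,G} → run A
t=6: ready={A,E,G} → run A
t=7: ready={E,G} → run E
t=8: ready={E,G} → run E
t=9: ready={G} → run G
t=10: ready={G} → run G
t=11: ready={G} → run G
t=12: ready={G} → run G
t=13: ready={G} → run G
t=14: ready={G} → run G
t=15: ready={G} → run G
t=16: ready={G} → run G
t=17: (idle)

context switches = 3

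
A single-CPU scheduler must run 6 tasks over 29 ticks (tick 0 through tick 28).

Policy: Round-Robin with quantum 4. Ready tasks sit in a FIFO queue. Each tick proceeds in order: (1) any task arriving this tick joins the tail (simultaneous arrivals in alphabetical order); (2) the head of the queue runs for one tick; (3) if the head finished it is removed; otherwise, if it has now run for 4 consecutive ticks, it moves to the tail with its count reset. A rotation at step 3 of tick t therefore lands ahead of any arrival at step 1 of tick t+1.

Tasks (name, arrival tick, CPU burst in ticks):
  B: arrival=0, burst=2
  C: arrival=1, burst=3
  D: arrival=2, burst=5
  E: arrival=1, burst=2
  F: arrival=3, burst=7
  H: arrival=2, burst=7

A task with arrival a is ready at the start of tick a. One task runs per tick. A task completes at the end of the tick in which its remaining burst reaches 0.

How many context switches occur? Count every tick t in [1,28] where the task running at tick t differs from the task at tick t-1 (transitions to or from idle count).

context switches = 9

t=0: queue=[B] q_used=0 → run B
t=1: queue=[B,C,E] q_used=1 → run B
t=2: queue=[C,E,D,H] q_used=0 → run C
t=3: queue=[C,E,D,H,F] q_used=1 → run C
t=4: queue=[C,E,D,H,F] q_used=2 → run C
t=5: queue=[E,D,H,F] q_used=0 → run E
t=6: queue=[E,D,H,F] q_used=1 → run E
t=7: queue=[D,H,F] q_used=0 → run D
t=8: queue=[D,H,F] q_used=1 → run D
t=9: queue=[D,H,F] q_used=2 → run D
t=10: queue=[D,H,F] q_used=3 → run D
t=11: queue=[H,F,D] q_used=0 → run H
t=12: queue=[H,F,D] q_used=1 → run H
t=13: queue=[H,F,D] q_used=2 → run H
t=14: queue=[H,F,D] q_used=3 → run H
t=15: queue=[F,D,H] q_used=0 → run F
t=16: queue=[F,D,H] q_used=1 → run F
t=17: queue=[F,D,H] q_used=2 → run F
t=18: queue=[F,D,H] q_used=3 → run F
t=19: queue=[D,H,F] q_used=0 → run D
t=20: queue=[H,F] q_used=0 → run H
t=21: queue=[H,F] q_used=1 → run H
t=22: queue=[H,F] q_used=2 → run H
t=23: queue=[F] q_used=0 → run F
t=24: queue=[F] q_used=1 → run F
t=25: queue=[F] q_used=2 → run F
t=26: (idle)
t=27: (idle)
t=28: (idle)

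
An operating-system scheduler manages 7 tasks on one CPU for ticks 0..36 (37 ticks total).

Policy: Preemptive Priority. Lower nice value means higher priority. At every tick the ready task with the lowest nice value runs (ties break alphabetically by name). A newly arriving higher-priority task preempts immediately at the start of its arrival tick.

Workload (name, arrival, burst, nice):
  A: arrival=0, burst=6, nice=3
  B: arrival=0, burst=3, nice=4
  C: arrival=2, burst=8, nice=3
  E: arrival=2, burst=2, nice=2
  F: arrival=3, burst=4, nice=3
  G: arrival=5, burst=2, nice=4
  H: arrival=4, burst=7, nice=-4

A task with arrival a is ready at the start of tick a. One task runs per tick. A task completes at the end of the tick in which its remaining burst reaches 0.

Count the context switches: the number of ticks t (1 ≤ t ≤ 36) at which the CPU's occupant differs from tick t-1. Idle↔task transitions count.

t=0: ready={A,B} → run A
t=1: ready={A,B} → run A
t=2: ready={A,B,C,E} → run E
t=3: ready={A,B,C,E,F} → run E
t=4: ready={A,B,C,F,H} → run H
t=5: ready={A,B,C,F,G,H} → run H
t=6: ready={A,B,C,F,G,H} → run H
t=7: ready={A,B,C,F,G,H} → run H
t=8: ready={A,B,C,F,G,H} → run H
t=9: ready={A,B,C,F,G,H} → run H
t=10: ready={A,B,C,F,G,H} → run H
t=11: ready={A,B,C,F,G} → run A
t=12: ready={A,B,C,F,G} → run A
t=13: ready={A,B,C,F,G} → run A
t=14: ready={A,B,C,F,G} → run A
t=15: ready={B,C,F,G} → run C
t=16: ready={B,C,F,G} → run C
t=17: ready={B,C,F,G} → run C
t=18: ready={B,C,F,G} → run C
t=19: ready={B,C,F,G} → run C
t=20: ready={B,C,F,G} → run C
t=21: ready={B,C,F,G} → run C
t=22: ready={B,C,F,G} → run C
t=23: ready={B,F,G} → run F
t=24: ready={B,F,G} → run F
t=25: ready={B,F,G} → run F
t=26: ready={B,F,G} → run F
t=27: ready={B,G} → run B
t=28: ready={B,G} → run B
t=29: ready={B,G} → run B
t=30: ready={G} → run G
t=31: ready={G} → run G
t=32: (idle)
t=33: (idle)
t=34: (idle)
t=35: (idle)
t=36: (idle)

context switches = 8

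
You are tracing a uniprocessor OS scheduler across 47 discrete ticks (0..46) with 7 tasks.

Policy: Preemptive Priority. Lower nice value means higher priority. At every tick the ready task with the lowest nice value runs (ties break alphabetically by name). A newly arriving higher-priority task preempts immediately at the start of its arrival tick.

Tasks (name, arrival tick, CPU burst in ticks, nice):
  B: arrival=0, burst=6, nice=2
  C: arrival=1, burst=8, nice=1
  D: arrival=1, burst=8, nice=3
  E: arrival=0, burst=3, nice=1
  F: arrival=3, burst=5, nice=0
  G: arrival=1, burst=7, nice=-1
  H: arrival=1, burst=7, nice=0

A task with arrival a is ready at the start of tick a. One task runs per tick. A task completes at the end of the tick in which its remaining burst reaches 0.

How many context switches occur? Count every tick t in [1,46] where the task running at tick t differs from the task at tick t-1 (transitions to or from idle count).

t=0: ready={B,E} → run E
t=1: ready={B,C,D,E,G,H} → run G
t=2: ready={B,C,D,E,G,H} → run G
t=3: ready={B,C,D,E,F,G,H} → run G
t=4: ready={B,C,D,E,F,G,H} → run G
t=5: ready={B,C,D,E,F,G,H} → run G
t=6: ready={B,C,D,E,F,G,H} → run G
t=7: ready={B,C,D,E,F,G,H} → run G
t=8: ready={B,C,D,E,F,H} → run F
t=9: ready={B,C,D,E,F,H} → run F
t=10: ready={B,C,D,E,F,H} → run F
t=11: ready={B,C,D,E,F,H} → run F
t=12: ready={B,C,D,E,F,H} → run F
t=13: ready={B,C,D,E,H} → run H
t=14: ready={B,C,D,E,H} → run H
t=15: ready={B,C,D,E,H} → run H
t=16: ready={B,C,D,E,H} → run H
t=17: ready={B,C,D,E,H} → run H
t=18: ready={B,C,D,E,H} → run H
t=19: ready={B,C,D,E,H} → run H
t=20: ready={B,C,D,E} → run C
t=21: ready={B,C,D,E} → run C
t=22: ready={B,C,D,E} → run C
t=23: ready={B,C,D,E} → run C
t=24: ready={B,C,D,E} → run C
t=25: ready={B,C,D,E} → run C
t=26: ready={B,C,D,E} → run C
t=27: ready={B,C,D,E} → run C
t=28: ready={B,D,E} → run E
t=29: ready={B,D,E} → run E
t=30: ready={B,D} → run B
t=31: ready={B,D} → run B
t=32: ready={B,D} → run B
t=33: ready={B,D} → run B
t=34: ready={B,D} → run B
t=35: ready={B,D} → run B
t=36: ready={D} → run D
t=37: ready={D} → run D
t=38: ready={D} → run D
t=39: ready={D} → run D
t=40: ready={D} → run D
t=41: ready={D} → run D
t=42: ready={D} → run D
t=43: ready={D} → run D
t=44: (idle)
t=45: (idle)
t=46: (idle)

context switches = 8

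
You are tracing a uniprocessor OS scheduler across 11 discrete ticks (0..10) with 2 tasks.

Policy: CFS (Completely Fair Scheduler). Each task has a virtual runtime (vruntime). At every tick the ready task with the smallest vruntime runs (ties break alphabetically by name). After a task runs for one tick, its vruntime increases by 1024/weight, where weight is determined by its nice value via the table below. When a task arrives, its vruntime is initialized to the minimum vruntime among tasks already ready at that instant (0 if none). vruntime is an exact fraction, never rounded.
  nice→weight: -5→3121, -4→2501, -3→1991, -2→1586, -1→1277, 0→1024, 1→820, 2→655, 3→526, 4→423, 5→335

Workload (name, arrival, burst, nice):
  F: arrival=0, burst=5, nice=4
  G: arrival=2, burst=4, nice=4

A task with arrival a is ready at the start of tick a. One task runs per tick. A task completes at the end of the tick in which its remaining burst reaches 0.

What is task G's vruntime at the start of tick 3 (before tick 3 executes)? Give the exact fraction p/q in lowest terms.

vruntime(G, start of tick 3) = 2048/423

t=0: vr[F=0] → run F
t=1: vr[F=1024/423] → run F
t=2: vr[F=2048/423 G=2048/423] → run F
t=3: vr[F=1024/141 G=2048/423] → run G
t=4: vr[F=1024/141 G=1024/141] → run F
t=5: vr[F=4096/423 G=1024/141] → run G
t=6: vr[F=4096/423 G=4096/423] → run F
t=7: vr[G=4096/423] → run G
t=8: vr[G=5120/423] → run G
t=9: (idle)
t=10: (idle)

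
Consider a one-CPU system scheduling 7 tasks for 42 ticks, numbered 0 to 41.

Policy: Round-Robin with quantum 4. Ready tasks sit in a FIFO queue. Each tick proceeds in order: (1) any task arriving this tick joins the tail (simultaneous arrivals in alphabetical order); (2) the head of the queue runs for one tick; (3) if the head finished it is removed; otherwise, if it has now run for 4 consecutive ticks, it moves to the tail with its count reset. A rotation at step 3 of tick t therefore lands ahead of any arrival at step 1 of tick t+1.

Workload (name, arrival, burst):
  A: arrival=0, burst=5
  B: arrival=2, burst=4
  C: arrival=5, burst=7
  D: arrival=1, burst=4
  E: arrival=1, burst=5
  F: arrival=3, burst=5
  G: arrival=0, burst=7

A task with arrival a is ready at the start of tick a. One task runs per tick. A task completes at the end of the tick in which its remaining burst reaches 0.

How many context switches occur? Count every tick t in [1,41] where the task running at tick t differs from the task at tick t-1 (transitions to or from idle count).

t=0: queue=[A,G] q_used=0 → run A
t=1: queue=[A,G,D,E] q_used=1 → run A
t=2: queue=[A,G,D,E,B] q_used=2 → run A
t=3: queue=[A,G,D,E,B,F] q_used=3 → run A
t=4: queue=[G,D,E,B,F,A] q_used=0 → run G
t=5: queue=[G,D,E,B,F,A,C] q_used=1 → run G
t=6: queue=[G,D,E,B,F,A,C] q_used=2 → run G
t=7: queue=[G,D,E,B,F,A,C] q_used=3 → run G
t=8: queue=[D,E,B,F,A,C,G] q_used=0 → run D
t=9: queue=[D,E,B,F,A,C,G] q_used=1 → run D
t=10: queue=[D,E,B,F,A,C,G] q_used=2 → run D
t=11: queue=[D,E,B,F,A,C,G] q_used=3 → run D
t=12: queue=[E,B,F,A,C,G] q_used=0 → run E
t=13: queue=[E,B,F,A,C,G] q_used=1 → run E
t=14: queue=[E,B,F,A,C,G] q_used=2 → run E
t=15: queue=[E,B,F,A,C,G] q_used=3 → run E
t=16: queue=[B,F,A,C,G,E] q_used=0 → run B
t=17: queue=[B,F,A,C,G,E] q_used=1 → run B
t=18: queue=[B,F,A,C,G,E] q_used=2 → run B
t=19: queue=[B,F,A,C,G,E] q_used=3 → run B
t=20: queue=[F,A,C,G,E] q_used=0 → run F
t=21: queue=[F,A,C,G,E] q_used=1 → run F
t=22: queue=[F,A,C,G,E] q_used=2 → run F
t=23: queue=[F,A,C,G,E] q_used=3 → run F
t=24: queue=[A,C,G,E,F] q_used=0 → run A
t=25: queue=[C,G,E,F] q_used=0 → run C
t=26: queue=[C,G,E,F] q_used=1 → run C
t=27: queue=[C,G,E,F] q_used=2 → run C
t=28: queue=[C,G,E,F] q_used=3 → run C
t=29: queue=[G,E,F,C] q_used=0 → run G
t=30: queue=[G,E,F,C] q_used=1 → run G
t=31: queue=[G,E,F,C] q_used=2 → run G
t=32: queue=[E,F,C] q_used=0 → run E
t=33: queue=[F,C] q_used=0 → run F
t=34: queue=[C] q_used=0 → run C
t=35: queue=[C] q_used=1 → run C
t=36: queue=[C] q_used=2 → run C
t=37: (idle)
t=38: (idle)
t=39: (idle)
t=40: (idle)
t=41: (idle)

context switches = 12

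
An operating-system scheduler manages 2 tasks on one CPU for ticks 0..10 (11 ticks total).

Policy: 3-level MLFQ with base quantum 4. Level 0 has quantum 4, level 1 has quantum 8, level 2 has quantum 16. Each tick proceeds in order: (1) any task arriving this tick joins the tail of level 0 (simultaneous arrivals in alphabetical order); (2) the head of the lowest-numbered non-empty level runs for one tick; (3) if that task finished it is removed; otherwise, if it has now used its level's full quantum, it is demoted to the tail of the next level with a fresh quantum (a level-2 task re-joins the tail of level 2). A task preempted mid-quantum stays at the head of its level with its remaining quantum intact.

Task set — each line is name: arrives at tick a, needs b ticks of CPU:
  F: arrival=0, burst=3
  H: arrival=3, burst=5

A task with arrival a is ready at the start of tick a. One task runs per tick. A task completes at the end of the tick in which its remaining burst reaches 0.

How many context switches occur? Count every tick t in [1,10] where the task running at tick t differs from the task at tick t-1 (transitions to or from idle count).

t=0: L0/L1/L2 = F/-/- → run F
t=1: L0/L1/L2 = F/-/- → run F
t=2: L0/L1/L2 = F/-/- → run F
t=3: L0/L1/L2 = H/-/- → run H
t=4: L0/L1/L2 = H/-/- → run H
t=5: L0/L1/L2 = H/-/- → run H
t=6: L0/L1/L2 = H/-/- → run H
t=7: L0/L1/L2 = -/H/- → run H
t=8: (idle)
t=9: (idle)
t=10: (idle)

context switches = 2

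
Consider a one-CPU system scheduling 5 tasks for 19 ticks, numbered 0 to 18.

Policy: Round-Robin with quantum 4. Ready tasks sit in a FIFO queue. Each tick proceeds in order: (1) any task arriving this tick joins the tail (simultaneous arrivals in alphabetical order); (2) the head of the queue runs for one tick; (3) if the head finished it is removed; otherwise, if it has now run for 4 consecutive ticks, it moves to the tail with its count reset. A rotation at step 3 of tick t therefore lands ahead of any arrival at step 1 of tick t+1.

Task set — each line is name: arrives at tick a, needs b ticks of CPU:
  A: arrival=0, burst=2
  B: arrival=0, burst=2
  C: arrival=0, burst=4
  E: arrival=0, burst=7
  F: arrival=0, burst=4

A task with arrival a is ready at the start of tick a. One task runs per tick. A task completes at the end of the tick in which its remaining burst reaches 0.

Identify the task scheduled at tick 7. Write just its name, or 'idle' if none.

running at tick 7 = C

t=0: queue=[A,B,C,E,F] q_used=0 → run A
t=1: queue=[A,B,C,E,F] q_used=1 → run A
t=2: queue=[B,C,E,F] q_used=0 → run B
t=3: queue=[B,C,E,F] q_used=1 → run B
t=4: queue=[C,E,F] q_used=0 → run C
t=5: queue=[C,E,F] q_used=1 → run C
t=6: queue=[C,E,F] q_used=2 → run C
t=7: queue=[C,E,F] q_used=3 → run C
t=8: queue=[E,F] q_used=0 → run E
t=9: queue=[E,F] q_used=1 → run E
t=10: queue=[E,F] q_used=2 → run E
t=11: queue=[E,F] q_used=3 → run E
t=12: queue=[F,E] q_used=0 → run F
t=13: queue=[F,E] q_used=1 → run F
t=14: queue=[F,E] q_used=2 → run F
t=15: queue=[F,E] q_used=3 → run F
t=16: queue=[E] q_used=0 → run E
t=17: queue=[E] q_used=1 → run E
t=18: queue=[E] q_used=2 → run E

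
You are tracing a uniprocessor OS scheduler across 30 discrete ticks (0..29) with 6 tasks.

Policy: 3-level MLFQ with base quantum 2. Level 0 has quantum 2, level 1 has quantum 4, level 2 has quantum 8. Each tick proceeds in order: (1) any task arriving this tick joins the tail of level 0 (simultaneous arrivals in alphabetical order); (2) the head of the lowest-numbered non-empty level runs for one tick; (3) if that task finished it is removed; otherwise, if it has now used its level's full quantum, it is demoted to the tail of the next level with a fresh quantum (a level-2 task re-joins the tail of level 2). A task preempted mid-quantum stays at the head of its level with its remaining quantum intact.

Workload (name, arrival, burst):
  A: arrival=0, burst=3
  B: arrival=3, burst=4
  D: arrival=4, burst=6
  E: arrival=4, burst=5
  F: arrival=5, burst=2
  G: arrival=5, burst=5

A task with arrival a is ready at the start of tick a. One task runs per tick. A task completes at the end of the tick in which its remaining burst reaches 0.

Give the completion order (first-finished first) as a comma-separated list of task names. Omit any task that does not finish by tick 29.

t=0: L0/L1/L2 = A/-/- → run A
t=1: L0/L1/L2 = A/-/- → run A
t=2: L0/L1/L2 = -/A/- → run A
t=3: L0/L1/L2 = B/-/- → run B
t=4: L0/L1/L2 = BDE/-/- → run B
t=5: L0/L1/L2 = DEFG/B/- → run D
t=6: L0/L1/L2 = DEFG/B/- → run D
t=7: L0/L1/L2 = EFG/BD/- → run E
t=8: L0/L1/L2 = EFG/BD/- → run E
t=9: L0/L1/L2 = FG/BDE/- → run F
t=10: L0/L1/L2 = FG/BDE/- → run F
t=11: L0/L1/L2 = G/BDE/- → run G
t=12: L0/L1/L2 = G/BDE/- → run G
t=13: L0/L1/L2 = -/BDEG/- → run B
t=14: L0/L1/L2 = -/BDEG/- → run B
t=15: L0/L1/L2 = -/DEG/- → run D
t=16: L0/L1/L2 = -/DEG/- → run D
t=17: L0/L1/L2 = -/DEG/- → run D
t=18: L0/L1/L2 = -/DEG/- → run D
t=19: L0/L1/L2 = -/EG/- → run E
t=20: L0/L1/L2 = -/EG/- → run E
t=21: L0/L1/L2 = -/EG/- → run E
t=22: L0/L1/L2 = -/G/- → run G
t=23: L0/L1/L2 = -/G/- → run G
t=24: L0/L1/L2 = -/G/- → run G
t=25: (idle)
t=26: (idle)
t=27: (idle)
t=28: (idle)
t=29: (idle)

completion order = A, F, B, D, E, G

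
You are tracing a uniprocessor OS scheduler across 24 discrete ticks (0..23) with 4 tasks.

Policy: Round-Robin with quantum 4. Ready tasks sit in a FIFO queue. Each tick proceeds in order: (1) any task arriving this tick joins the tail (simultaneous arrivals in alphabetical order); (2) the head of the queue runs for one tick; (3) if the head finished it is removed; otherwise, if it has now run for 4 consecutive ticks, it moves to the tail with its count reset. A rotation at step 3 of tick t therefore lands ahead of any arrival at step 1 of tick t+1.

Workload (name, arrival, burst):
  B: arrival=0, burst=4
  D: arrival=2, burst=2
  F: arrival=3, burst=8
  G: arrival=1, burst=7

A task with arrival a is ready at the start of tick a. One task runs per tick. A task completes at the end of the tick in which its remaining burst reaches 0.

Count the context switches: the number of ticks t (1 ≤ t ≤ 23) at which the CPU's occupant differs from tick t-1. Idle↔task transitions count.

t=0: queue=[B] q_used=0 → run B
t=1: queue=[B,G] q_used=1 → run B
t=2: queue=[B,G,D] q_used=2 → run B
t=3: queue=[B,G,D,F] q_used=3 → run B
t=4: queue=[G,D,F] q_used=0 → run G
t=5: queue=[G,D,F] q_used=1 → run G
t=6: queue=[G,D,F] q_used=2 → run G
t=7: queue=[G,D,F] q_used=3 → run G
t=8: queue=[D,F,G] q_used=0 → run D
t=9: queue=[D,F,G] q_used=1 → run D
t=10: queue=[F,G] q_used=0 → run F
t=11: queue=[F,G] q_used=1 → run F
t=12: queue=[F,G] q_used=2 → run F
t=13: queue=[F,G] q_used=3 → run F
t=14: queue=[G,F] q_used=0 → run G
t=15: queue=[G,F] q_used=1 → run G
t=16: queue=[G,F] q_used=2 → run G
t=17: queue=[F] q_used=0 → run F
t=18: queue=[F] q_used=1 → run F
t=19: queue=[F] q_used=2 → run F
t=20: queue=[F] q_used=3 → run F
t=21: (idle)
t=22: (idle)
t=23: (idle)

context switches = 6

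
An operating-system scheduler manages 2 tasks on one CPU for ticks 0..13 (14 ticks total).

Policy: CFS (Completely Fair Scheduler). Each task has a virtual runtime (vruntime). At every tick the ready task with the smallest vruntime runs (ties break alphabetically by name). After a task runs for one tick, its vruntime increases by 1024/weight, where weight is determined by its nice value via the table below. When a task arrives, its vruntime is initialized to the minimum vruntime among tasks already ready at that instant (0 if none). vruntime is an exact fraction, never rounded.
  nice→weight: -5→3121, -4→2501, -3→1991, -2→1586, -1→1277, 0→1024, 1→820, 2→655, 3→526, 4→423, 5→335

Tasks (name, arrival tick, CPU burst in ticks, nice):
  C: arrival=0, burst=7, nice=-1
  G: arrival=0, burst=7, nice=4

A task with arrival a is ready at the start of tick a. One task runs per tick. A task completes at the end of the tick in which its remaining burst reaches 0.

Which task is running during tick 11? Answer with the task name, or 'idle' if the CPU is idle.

running at tick 11 = G

t=0: vr[C=0 G=0] → run C
t=1: vr[C=1024/1277 G=0] → run G
t=2: vr[C=1024/1277 G=1024/423] → run C
t=3: vr[C=2048/1277 G=1024/423] → run C
t=4: vr[C=3072/1277 G=1024/423] → run C
t=5: vr[C=4096/1277 G=1024/423] → run G
t=6: vr[C=4096/1277 G=2048/423] → run C
t=7: vr[C=5120/1277 G=2048/423] → run C
t=8: vr[C=6144/1277 G=2048/423] → run C
t=9: vr[G=2048/423] → run G
t=10: vr[G=1024/141] → run G
t=11: vr[G=4096/423] → run G
t=12: vr[G=5120/423] → run G
t=13: vr[G=2048/141] → run G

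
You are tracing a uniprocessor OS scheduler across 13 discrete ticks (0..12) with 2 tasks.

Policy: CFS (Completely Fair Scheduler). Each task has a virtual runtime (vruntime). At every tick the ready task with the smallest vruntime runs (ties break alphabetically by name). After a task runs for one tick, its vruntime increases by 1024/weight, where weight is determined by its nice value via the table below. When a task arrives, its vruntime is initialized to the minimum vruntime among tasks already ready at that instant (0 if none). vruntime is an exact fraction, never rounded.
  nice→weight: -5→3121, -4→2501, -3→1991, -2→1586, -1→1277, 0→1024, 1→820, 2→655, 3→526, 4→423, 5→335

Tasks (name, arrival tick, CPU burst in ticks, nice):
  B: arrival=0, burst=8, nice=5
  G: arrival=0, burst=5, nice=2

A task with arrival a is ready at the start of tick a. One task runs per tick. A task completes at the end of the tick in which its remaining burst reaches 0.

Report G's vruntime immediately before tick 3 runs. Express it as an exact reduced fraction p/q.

t=0: vr[B=0 G=0] → run B
t=1: vr[B=1024/335 G=0] → run G
t=2: vr[B=1024/335 G=1024/655] → run G
t=3: vr[B=1024/335 G=2048/655] → run B
t=4: vr[B=2048/335 G=2048/655] → run G
t=5: vr[B=2048/335 G=3072/655] → run G
t=6: vr[B=2048/335 G=4096/655] → run B
t=7: vr[B=3072/335 G=4096/655] → run G
t=8: vr[B=3072/335] → run B
t=9: vr[B=4096/335] → run B
t=10: vr[B=1024/67] → run B
t=11: vr[B=6144/335] → run B
t=12: vr[B=7168/335] → run B

vruntime(G, start of tick 3) = 2048/655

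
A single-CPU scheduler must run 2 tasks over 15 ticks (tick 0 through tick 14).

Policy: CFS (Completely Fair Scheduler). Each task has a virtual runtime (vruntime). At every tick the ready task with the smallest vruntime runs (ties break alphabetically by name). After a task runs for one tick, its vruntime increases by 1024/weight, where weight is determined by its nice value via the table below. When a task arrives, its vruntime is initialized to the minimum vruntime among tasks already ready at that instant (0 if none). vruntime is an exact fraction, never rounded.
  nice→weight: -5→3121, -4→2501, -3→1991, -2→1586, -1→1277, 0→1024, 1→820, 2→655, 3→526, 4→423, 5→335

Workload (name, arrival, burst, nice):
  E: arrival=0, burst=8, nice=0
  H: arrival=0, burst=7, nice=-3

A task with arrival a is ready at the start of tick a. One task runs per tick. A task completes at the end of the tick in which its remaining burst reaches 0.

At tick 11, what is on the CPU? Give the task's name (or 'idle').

running at tick 11 = E

t=0: vr[E=0 H=0] → run E
t=1: vr[E=1 H=0] → run H
t=2: vr[E=1 H=1024/1991] → run H
t=3: vr[E=1 H=2048/1991] → run E
t=4: vr[E=2 H=2048/1991] → run H
t=5: vr[E=2 H=3072/1991] → run H
t=6: vr[E=2 H=4096/1991] → run E
t=7: vr[E=3 H=4096/1991] → run H
t=8: vr[E=3 H=5120/1991] → run H
t=9: vr[E=3 H=6144/1991] → run E
t=10: vr[E=4 H=6144/1991] → run H
t=11: vr[E=4] → run E
t=12: vr[E=5] → run E
t=13: vr[E=6] → run E
t=14: vr[E=7] → run E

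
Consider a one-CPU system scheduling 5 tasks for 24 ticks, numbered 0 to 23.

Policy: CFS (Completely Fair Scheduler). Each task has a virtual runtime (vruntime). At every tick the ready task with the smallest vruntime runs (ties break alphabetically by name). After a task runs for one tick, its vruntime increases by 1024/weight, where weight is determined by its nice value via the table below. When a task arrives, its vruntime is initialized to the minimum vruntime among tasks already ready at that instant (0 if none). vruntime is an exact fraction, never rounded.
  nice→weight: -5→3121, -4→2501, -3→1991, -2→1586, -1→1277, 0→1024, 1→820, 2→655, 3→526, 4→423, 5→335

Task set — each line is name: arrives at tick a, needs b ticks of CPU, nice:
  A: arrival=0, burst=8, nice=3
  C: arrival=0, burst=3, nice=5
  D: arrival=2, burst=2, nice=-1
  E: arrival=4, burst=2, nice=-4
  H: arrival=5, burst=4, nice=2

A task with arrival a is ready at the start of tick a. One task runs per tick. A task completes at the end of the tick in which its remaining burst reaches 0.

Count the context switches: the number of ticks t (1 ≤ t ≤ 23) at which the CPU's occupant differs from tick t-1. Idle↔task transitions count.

context switches = 15

t=0: vr[A=0 C=0] → run A
t=1: vr[A=512/263 C=0] → run C
t=2: vr[A=512/263 C=1024/335 D=512/263] → run A
t=3: vr[A=1024/263 C=1024/335 D=512/263] → run D
t=4: vr[A=1024/263 C=1024/335 D=923136/335851 E=923136/335851] → run D
t=5: vr[A=1024/263 C=1024/335 E=923136/335851 H=923136/335851] → run E
t=6: vr[A=1024/263 C=1024/335 E=2652674560/839963351 H=923136/335851] → run H
t=7: vr[A=1024/263 C=1024/335 E=2652674560/839963351 H=948565504/219982405] → run C
t=8: vr[A=1024/263 C=2048/335 E=2652674560/839963351 H=948565504/219982405] → run E
t=9: vr[A=1024/263 C=2048/335 H=948565504/219982405] → run A
t=10: vr[A=1536/263 C=2048/335 H=948565504/219982405] → run H
t=11: vr[A=1536/263 C=2048/335 H=1292476928/219982405] → run A
t=12: vr[A=2048/263 C=2048/335 H=1292476928/219982405] → run H
t=13: vr[A=2048/263 C=2048/335 H=1636388352/219982405] → run C
t=14: vr[A=2048/263 H=1636388352/219982405] → run H
t=15: vr[A=2048/263] → run A
t=16: vr[A=2560/263] → run A
t=17: vr[A=3072/263] → run A
t=18: vr[A=3584/263] → run A
t=19: (idle)
t=20: (idle)
t=21: (idle)
t=22: (idle)
t=23: (idle)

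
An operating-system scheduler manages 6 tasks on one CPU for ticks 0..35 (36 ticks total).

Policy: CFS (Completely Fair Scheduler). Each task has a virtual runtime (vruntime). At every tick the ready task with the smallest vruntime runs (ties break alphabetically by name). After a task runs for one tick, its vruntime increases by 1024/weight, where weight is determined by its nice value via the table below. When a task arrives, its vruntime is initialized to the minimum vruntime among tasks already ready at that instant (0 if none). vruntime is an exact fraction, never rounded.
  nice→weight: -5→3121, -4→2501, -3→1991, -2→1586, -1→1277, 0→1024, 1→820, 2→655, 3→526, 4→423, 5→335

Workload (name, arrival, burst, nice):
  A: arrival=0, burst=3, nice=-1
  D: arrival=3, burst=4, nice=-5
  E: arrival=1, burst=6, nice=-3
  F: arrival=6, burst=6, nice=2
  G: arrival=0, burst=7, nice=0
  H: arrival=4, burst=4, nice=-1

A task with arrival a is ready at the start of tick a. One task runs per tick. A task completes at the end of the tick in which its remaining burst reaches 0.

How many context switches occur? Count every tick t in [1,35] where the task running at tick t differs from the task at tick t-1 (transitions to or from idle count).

context switches = 28

t=0: vr[A=0 G=0] → run A
t=1: vr[A=1024/1277 E=0 G=0] → run E
t=2: vr[A=1024/1277 E=1024/1991 G=0] → run G
t=3: vr[A=1024/1277 D=1024/1991 E=1024/1991 G=1] → run D
t=4: vr[A=1024/1277 D=5234688/6213911 E=1024/1991 G=1 H=1024/1991] → run E
t=5: vr[A=1024/1277 D=5234688/6213911 E=2048/1991 G=1 H=1024/1991] → run H
t=6: vr[A=1024/1277 D=5234688/6213911 E=2048/1991 F=1024/1277 G=1 H=3346432/2542507] → run A
t=7: vr[A=2048/1277 D=5234688/6213911 E=2048/1991 F=1024/1277 G=1 H=3346432/2542507] → run F
t=8: vr[A=2048/1277 D=5234688/6213911 E=2048/1991 F=1978368/836435 G=1 H=3346432/2542507] → run D
t=9: vr[A=2048/1277 D=7273472/6213911 E=2048/1991 F=1978368/836435 G=1 H=3346432/2542507] → run G
t=10: vr[A=2048/1277 D=7273472/6213911 E=2048/1991 F=1978368/836435 G=2 H=3346432/2542507] → run E
t=11: vr[A=2048/1277 D=7273472/6213911 E=3072/1991 F=1978368/836435 G=2 H=3346432/2542507] → run D
t=12: vr[A=2048/1277 D=9312256/6213911 E=3072/1991 F=1978368/836435 G=2 H=3346432/2542507] → run H
t=13: vr[A=2048/1277 D=9312256/6213911 E=3072/1991 F=1978368/836435 G=2 H=5385216/2542507] → run D
t=14: vr[A=2048/1277 E=3072/1991 F=1978368/836435 G=2 H=5385216/2542507] → run E
t=15: vr[A=2048/1277 E=4096/1991 F=1978368/836435 G=2 H=5385216/2542507] → run A
t=16: vr[E=4096/1991 F=1978368/836435 G=2 H=5385216/2542507] → run G
t=17: vr[E=4096/1991 F=1978368/836435 G=3 H=5385216/2542507] → run E
t=18: vr[E=5120/1991 F=1978368/836435 G=3 H=5385216/2542507] → run H
t=19: vr[E=5120/1991 F=1978368/836435 G=3 H=7424000/2542507] → run F
t=20: vr[E=5120/1991 F=3286016/836435 G=3 H=7424000/2542507] → run E
t=21: vr[F=3286016/836435 G=3 H=7424000/2542507] → run H
t=22: vr[F=3286016/836435 G=3] → run G
t=23: vr[F=3286016/836435 G=4] → run F
t=24: vr[F=4593664/836435 G=4] → run G
t=25: vr[F=4593664/836435 G=5] → run G
t=26: vr[F=4593664/836435 G=6] → run F
t=27: vr[F=5901312/836435 G=6] → run G
t=28: vr[F=5901312/836435] → run F
t=29: vr[F=1441792/167287] → run F
t=30: (idle)
t=31: (idle)
t=32: (idle)
t=33: (idle)
t=34: (idle)
t=35: (idle)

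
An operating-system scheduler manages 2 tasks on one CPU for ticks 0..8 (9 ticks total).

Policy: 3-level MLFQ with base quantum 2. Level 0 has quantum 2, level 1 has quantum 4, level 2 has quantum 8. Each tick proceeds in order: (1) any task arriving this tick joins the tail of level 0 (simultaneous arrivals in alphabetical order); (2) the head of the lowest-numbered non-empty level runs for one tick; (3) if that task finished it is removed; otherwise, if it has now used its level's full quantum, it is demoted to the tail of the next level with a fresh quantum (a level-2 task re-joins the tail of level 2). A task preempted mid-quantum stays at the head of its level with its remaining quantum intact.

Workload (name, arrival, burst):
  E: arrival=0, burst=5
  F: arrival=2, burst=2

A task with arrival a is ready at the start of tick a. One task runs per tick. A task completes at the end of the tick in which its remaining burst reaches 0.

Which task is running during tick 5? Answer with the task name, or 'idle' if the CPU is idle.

running at tick 5 = E

t=0: L0/L1/L2 = E/-/- → run E
t=1: L0/L1/L2 = E/-/- → run E
t=2: L0/L1/L2 = F/E/- → run F
t=3: L0/L1/L2 = F/E/- → run F
t=4: L0/L1/L2 = -/E/- → run E
t=5: L0/L1/L2 = -/E/- → run E
t=6: L0/L1/L2 = -/E/- → run E
t=7: (idle)
t=8: (idle)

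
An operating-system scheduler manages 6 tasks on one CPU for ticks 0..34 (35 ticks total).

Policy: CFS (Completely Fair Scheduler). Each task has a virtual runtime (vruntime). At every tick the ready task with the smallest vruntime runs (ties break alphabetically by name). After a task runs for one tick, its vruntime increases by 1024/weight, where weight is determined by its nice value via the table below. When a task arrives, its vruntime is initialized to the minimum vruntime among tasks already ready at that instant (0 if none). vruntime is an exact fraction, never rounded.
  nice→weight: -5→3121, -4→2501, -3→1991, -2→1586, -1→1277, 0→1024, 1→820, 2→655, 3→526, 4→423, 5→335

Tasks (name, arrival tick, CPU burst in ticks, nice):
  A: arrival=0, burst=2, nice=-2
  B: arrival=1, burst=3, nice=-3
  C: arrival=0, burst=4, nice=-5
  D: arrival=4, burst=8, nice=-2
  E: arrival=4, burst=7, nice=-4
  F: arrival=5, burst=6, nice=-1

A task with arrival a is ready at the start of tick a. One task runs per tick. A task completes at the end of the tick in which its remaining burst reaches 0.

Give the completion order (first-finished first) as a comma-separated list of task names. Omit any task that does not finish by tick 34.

t=0: vr[A=0 C=0] → run A
t=1: vr[A=512/793 B=0 C=0] → run B
t=2: vr[A=512/793 B=1024/1991 C=0] → run C
t=3: vr[A=512/793 B=1024/1991 C=1024/3121] → run C
t=4: vr[A=512/793 B=1024/1991 C=2048/3121 D=1024/1991 E=1024/1991] → run B
t=5: vr[A=512/793 B=2048/1991 C=2048/3121 D=1024/1991 E=1024/1991 F=1024/1991] → run D
t=6: vr[A=512/793 B=2048/1991 C=2048/3121 D=1831424/1578863 E=1024/1991 F=1024/1991] → run E
t=7: vr[A=512/793 B=2048/1991 C=2048/3121 D=1831424/1578863 E=4599808/4979491 F=1024/1991] → run F
t=8: vr[A=512/793 B=2048/1991 C=2048/3121 D=1831424/1578863 E=4599808/4979491 F=3346432/2542507] → run A
t=9: vr[B=2048/1991 C=2048/3121 D=1831424/1578863 E=4599808/4979491 F=3346432/2542507] → run C
t=10: vr[B=2048/1991 C=3072/3121 D=1831424/1578863 E=4599808/4979491 F=3346432/2542507] → run E
t=11: vr[B=2048/1991 C=3072/3121 D=1831424/1578863 E=6638592/4979491 F=3346432/2542507] → run C
t=12: vr[B=2048/1991 D=1831424/1578863 E=6638592/4979491 F=3346432/2542507] → run B
t=13: vr[D=1831424/1578863 E=6638592/4979491 F=3346432/2542507] → run D
t=14: vr[D=2850816/1578863 E=6638592/4979491 F=3346432/2542507] → run F
t=15: vr[D=2850816/1578863 E=6638592/4979491 F=5385216/2542507] → run E
t=16: vr[D=2850816/1578863 E=8677376/4979491 F=5385216/2542507] → run E
t=17: vr[D=2850816/1578863 E=10716160/4979491 F=5385216/2542507] → run D
t=18: vr[D=3870208/1578863 E=10716160/4979491 F=5385216/2542507] → run F
t=19: vr[D=3870208/1578863 E=10716160/4979491 F=7424000/2542507] → run E
t=20: vr[D=3870208/1578863 E=12754944/4979491 F=7424000/2542507] → run D
t=21: vr[D=4889600/1578863 E=12754944/4979491 F=7424000/2542507] → run E
t=22: vr[D=4889600/1578863 E=14793728/4979491 F=7424000/2542507] → run F
t=23: vr[D=4889600/1578863 E=14793728/4979491 F=9462784/2542507] → run E
t=24: vr[D=4889600/1578863 F=9462784/2542507] → run D
t=25: vr[D=5908992/1578863 F=9462784/2542507] → run F
t=26: vr[D=5908992/1578863 F=11501568/2542507] → run D
t=27: vr[D=6928384/1578863 F=11501568/2542507] → run D
t=28: vr[D=7947776/1578863 F=11501568/2542507] → run F
t=29: vr[D=7947776/1578863] → run D
t=30: (idle)
t=31: (idle)
t=32: (idle)
t=33: (idle)
t=34: (idle)

completion order = A, C, B, E, F, D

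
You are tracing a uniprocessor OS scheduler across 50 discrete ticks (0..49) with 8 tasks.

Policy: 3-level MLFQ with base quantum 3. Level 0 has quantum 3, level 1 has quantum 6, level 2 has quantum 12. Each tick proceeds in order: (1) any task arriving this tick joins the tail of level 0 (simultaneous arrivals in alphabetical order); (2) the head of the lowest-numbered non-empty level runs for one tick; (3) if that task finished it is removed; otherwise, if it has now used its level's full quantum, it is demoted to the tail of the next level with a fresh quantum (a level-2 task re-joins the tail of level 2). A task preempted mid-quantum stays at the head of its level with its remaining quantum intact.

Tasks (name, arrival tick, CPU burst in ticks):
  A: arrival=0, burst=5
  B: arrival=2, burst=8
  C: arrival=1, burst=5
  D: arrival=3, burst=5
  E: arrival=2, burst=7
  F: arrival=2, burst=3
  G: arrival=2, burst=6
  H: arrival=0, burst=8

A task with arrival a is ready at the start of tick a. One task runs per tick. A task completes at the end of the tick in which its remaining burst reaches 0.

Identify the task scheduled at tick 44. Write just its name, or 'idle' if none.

t=0: L0/L1/L2 = AH/-/- → run A
t=1: L0/L1/L2 = AHC/-/- → run A
t=2: L0/L1/L2 = AHCBEFG/-/- → run A
t=3: L0/L1/L2 = HCBEFGD/A/- → run H
t=4: L0/L1/L2 = HCBEFGD/A/- → run H
t=5: L0/L1/L2 = HCBEFGD/A/- → run H
t=6: L0/L1/L2 = CBEFGD/AH/- → run C
t=7: L0/L1/L2 = CBEFGD/AH/- → run C
t=8: L0/L1/L2 = CBEFGD/AH/- → run C
t=9: L0/L1/L2 = BEFGD/AHC/- → run B
t=10: L0/L1/L2 = BEFGD/AHC/- → run B
t=11: L0/L1/L2 = BEFGD/AHC/- → run B
t=12: L0/L1/L2 = EFGD/AHCB/- → run E
t=13: L0/L1/L2 = EFGD/AHCB/- → run E
t=14: L0/L1/L2 = EFGD/AHCB/- → run E
t=15: L0/L1/L2 = FGD/AHCBE/- → run F
t=16: L0/L1/L2 = FGD/AHCBE/- → run F
t=17: L0/L1/L2 = FGD/AHCBE/- → run F
t=18: L0/L1/L2 = GD/AHCBE/- → run G
t=19: L0/L1/L2 = GD/AHCBE/- → run G
t=20: L0/L1/L2 = GD/AHCBE/- → run G
t=21: L0/L1/L2 = D/AHCBEG/- → run D
t=22: L0/L1/L2 = D/AHCBEG/- → run D
t=23: L0/L1/L2 = D/AHCBEG/- → run D
t=24: L0/L1/L2 = -/AHCBEGD/- → run A
t=25: L0/L1/L2 = -/AHCBEGD/- → run A
t=26: L0/L1/L2 = -/HCBEGD/- → run H
t=27: L0/L1/L2 = -/HCBEGD/- → run H
t=28: L0/L1/L2 = -/HCBEGD/- → run H
t=29: L0/L1/L2 = -/HCBEGD/- → run H
t=30: L0/L1/L2 = -/HCBEGD/- → run H
t=31: L0/L1/L2 = -/CBEGD/- → run C
t=32: L0/L1/L2 = -/CBEGD/- → run C
t=33: L0/L1/L2 = -/BEGD/- → run B
t=34: L0/L1/L2 = -/BEGD/- → run B
t=35: L0/L1/L2 = -/BEGD/- → run B
t=36: L0/L1/L2 = -/BEGD/- → run B
t=37: L0/L1/L2 = -/BEGD/- → run B
t=38: L0/L1/L2 = -/EGD/- → run E
t=39: L0/L1/L2 = -/EGD/- → run E
t=40: L0/L1/L2 = -/EGD/- → run E
t=41: L0/L1/L2 = -/EGD/- → run E
t=42: L0/L1/L2 = -/GD/- → run G
t=43: L0/L1/L2 = -/GD/- → run G
t=44: L0/L1/L2 = -/GD/- → run G
t=45: L0/L1/L2 = -/D/- → run D
t=46: L0/L1/L2 = -/D/- → run D
t=47: (idle)
t=48: (idle)
t=49: (idle)

running at tick 44 = G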